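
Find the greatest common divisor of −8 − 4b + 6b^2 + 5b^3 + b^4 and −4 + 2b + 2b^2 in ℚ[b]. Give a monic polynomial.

−2 + b + b^2

Euclidean algorithm in ℚ[b]:
  b^4 + 5b^3 + 6b^2 − 4b − 8 = ((1/2)b^2 + 2b + 2)(2b^2 + 2b − 4) + (0)
Last nonzero remainder: 2b^2 + 2b − 4. Dividing through by 2 gives the monic gcd b^2 + b − 2.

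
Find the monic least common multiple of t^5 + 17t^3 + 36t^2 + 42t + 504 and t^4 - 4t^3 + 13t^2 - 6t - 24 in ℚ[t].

Apply the Euclidean algorithm:
  t^5 + 17t^3 + 36t^2 + 42t + 504 = (t + 4)(t^4 - 4t^3 + 13t^2 - 6t - 24) + (20t^3 - 10t^2 + 90t + 600)
  t^4 - 4t^3 + 13t^2 - 6t - 24 = ((1/20)t - 7/40)(20t^3 - 10t^2 + 90t + 600) + ((27/4)t^2 - (81/4)t + 81)
  20t^3 - 10t^2 + 90t + 600 = ((80/27)t + 200/27)((27/4)t^2 - (81/4)t + 81) + (0)
Last nonzero remainder: (27/4)t^2 - (81/4)t + 81. Dividing through by 27/4 gives the monic gcd t^2 - 3t + 12.
Then lcm(f, g) = f·g / gcd(f, g); expanding and making the result monic gives the answer.

t^7 - t^6 + 15t^5 + 19t^4 - 28t^3 + 390t^2 - 588t - 1008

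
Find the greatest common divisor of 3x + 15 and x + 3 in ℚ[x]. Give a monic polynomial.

1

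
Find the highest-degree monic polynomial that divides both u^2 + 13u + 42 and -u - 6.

u + 6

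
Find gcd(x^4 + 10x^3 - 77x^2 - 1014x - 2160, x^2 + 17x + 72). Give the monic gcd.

x^2 + 17x + 72

Apply the Euclidean algorithm:
  x^4 + 10x^3 - 77x^2 - 1014x - 2160 = (x^2 - 7x - 30)(x^2 + 17x + 72) + (0)
The last nonzero remainder x^2 + 17x + 72 is already monic.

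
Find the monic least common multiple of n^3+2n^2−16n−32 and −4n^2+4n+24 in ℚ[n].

Euclidean algorithm in ℚ[n]:
  n^3+2n^2−16n−32 = (−(1/4)n−3/4)(−4n^2+4n+24) + (−7n−14)
  −4n^2+4n+24 = ((4/7)n−12/7)(−7n−14) + (0)
Last nonzero remainder: −7n−14. Dividing through by −7 gives the monic gcd n+2.
Then lcm(f, g) = f·g / gcd(f, g); expanding and making the result monic gives the answer.

n^4−n^3−22n^2+16n+96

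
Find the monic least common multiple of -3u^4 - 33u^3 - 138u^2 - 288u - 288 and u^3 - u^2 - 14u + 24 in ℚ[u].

u^6 + 6u^5 - 3u^4 - 68u^3 - 108u^2 + 96u + 576

By polynomial division,
  -3u^4 - 33u^3 - 138u^2 - 288u - 288 = (-3u - 36)(u^3 - u^2 - 14u + 24) + (-216u^2 - 720u + 576)
  u^3 - u^2 - 14u + 24 = (-(1/216)u + 13/648)(-216u^2 - 720u + 576) + ((28/9)u + 112/9)
  -216u^2 - 720u + 576 = (-(486/7)u + 324/7)((28/9)u + 112/9) + (0)
Last nonzero remainder: (28/9)u + 112/9. Dividing through by 28/9 gives the monic gcd u + 4.
Then lcm(f, g) = f·g / gcd(f, g); expanding and making the result monic gives the answer.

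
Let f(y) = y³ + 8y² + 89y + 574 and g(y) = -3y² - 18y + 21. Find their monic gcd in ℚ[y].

y + 7

By polynomial division,
  y³ + 8y² + 89y + 574 = (-(1/3)y - 2/3)(-3y² - 18y + 21) + (84y + 588)
  -3y² - 18y + 21 = (-(1/28)y + 1/28)(84y + 588) + (0)
Last nonzero remainder: 84y + 588. Dividing through by 84 gives the monic gcd y + 7.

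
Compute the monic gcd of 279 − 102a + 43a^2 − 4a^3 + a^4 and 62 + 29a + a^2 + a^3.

Repeated division with remainder:
  a^4 − 4a^3 + 43a^2 − 102a + 279 = (a − 5)(a^3 + a^2 + 29a + 62) + (19a^2 − 19a + 589)
  a^3 + a^2 + 29a + 62 = ((1/19)a + 2/19)(19a^2 − 19a + 589) + (0)
Last nonzero remainder: 19a^2 − 19a + 589. Dividing through by 19 gives the monic gcd a^2 − a + 31.

31 − a + a^2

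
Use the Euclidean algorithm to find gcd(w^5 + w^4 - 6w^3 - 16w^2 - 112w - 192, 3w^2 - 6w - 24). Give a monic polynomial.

w^2 - 2w - 8

By polynomial division,
  w^5 + w^4 - 6w^3 - 16w^2 - 112w - 192 = ((1/3)w^3 + w^2 + (8/3)w + 8)(3w^2 - 6w - 24) + (0)
Last nonzero remainder: 3w^2 - 6w - 24. Dividing through by 3 gives the monic gcd w^2 - 2w - 8.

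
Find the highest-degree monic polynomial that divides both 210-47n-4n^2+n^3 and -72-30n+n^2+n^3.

-6+n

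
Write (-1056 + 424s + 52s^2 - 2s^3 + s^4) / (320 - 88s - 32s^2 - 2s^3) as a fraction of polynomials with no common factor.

(-528 - 52s - s^3)/(160 + 36s + 2s^2)

Repeated division with remainder:
  s^4 - 2s^3 + 52s^2 + 424s - 1056 = (-(1/2)s + 9)(-2s^3 - 32s^2 - 88s + 320) + (296s^2 + 1376s - 3936)
  -2s^3 - 32s^2 - 88s + 320 = (-(1/148)s - 105/1369)(296s^2 + 1376s - 3936) + (-(12400/1369)s + 24800/1369)
  296s^2 + 1376s - 3936 = (-(50653/1550)s - 168387/775)(-(12400/1369)s + 24800/1369) + (0)
Last nonzero remainder: -(12400/1369)s + 24800/1369. Dividing through by -12400/1369 gives the monic gcd s - 2.
Cancel s - 2 from numerator and denominator to get the reduced form.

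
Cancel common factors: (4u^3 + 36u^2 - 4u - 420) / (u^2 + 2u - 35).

(4u^2 + 8u - 60)/(u - 5)

Euclidean algorithm in ℚ[u]:
  4u^3 + 36u^2 - 4u - 420 = (4u + 28)(u^2 + 2u - 35) + (80u + 560)
  u^2 + 2u - 35 = ((1/80)u - 1/16)(80u + 560) + (0)
Last nonzero remainder: 80u + 560. Dividing through by 80 gives the monic gcd u + 7.
Cancel u + 7 from numerator and denominator to get the reduced form.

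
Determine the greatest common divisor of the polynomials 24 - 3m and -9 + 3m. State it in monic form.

1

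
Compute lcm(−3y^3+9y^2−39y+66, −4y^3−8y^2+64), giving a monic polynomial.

Repeated division with remainder:
  −3y^3+9y^2−39y+66 = (3/4)(−4y^3−8y^2+64) + (15y^2−39y+18)
  −4y^3−8y^2+64 = (−(4/15)y−92/75)(15y^2−39y+18) + (−(1076/25)y+2152/25)
  15y^2−39y+18 = (−(375/1076)y+225/1076)(−(1076/25)y+2152/25) + (0)
Last nonzero remainder: −(1076/25)y+2152/25. Dividing through by −1076/25 gives the monic gcd y−2.
Then lcm(f, g) = f·g / gcd(f, g); expanding and making the result monic gives the answer.

y^5+y^4+9y^3+6y^2+16y−176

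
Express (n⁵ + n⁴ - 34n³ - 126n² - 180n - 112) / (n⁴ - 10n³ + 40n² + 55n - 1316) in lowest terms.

Apply the Euclidean algorithm:
  n⁵ + n⁴ - 34n³ - 126n² - 180n - 112 = (n + 11)(n⁴ - 10n³ + 40n² + 55n - 1316) + (36n³ - 621n² + 531n + 14364)
  n⁴ - 10n³ + 40n² + 55n - 1316 = ((1/36)n + 29/144)(36n³ - 621n² + 531n + 14364) + ((2405/16)n² - (7215/16)n - 16835/4)
  36n³ - 621n² + 531n + 14364 = ((576/2405)n - 8208/2405)((2405/16)n² - (7215/16)n - 16835/4) + (0)
Last nonzero remainder: (2405/16)n² - (7215/16)n - 16835/4. Dividing through by 2405/16 gives the monic gcd n² - 3n - 28.
Cancel n² - 3n - 28 from numerator and denominator to get the reduced form.

(n³ + 4n² + 6n + 4)/(n² - 7n + 47)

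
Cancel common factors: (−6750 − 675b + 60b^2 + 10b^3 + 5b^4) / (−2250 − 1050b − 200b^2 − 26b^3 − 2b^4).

(30 − 5b)/(10 + 2b)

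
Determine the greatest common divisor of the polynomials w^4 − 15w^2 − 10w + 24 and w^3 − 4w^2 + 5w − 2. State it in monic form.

Euclidean algorithm in ℚ[w]:
  w^4 − 15w^2 − 10w + 24 = (w + 4)(w^3 − 4w^2 + 5w − 2) + (−4w^2 − 28w + 32)
  w^3 − 4w^2 + 5w − 2 = (−(1/4)w + 11/4)(−4w^2 − 28w + 32) + (90w − 90)
  −4w^2 − 28w + 32 = (−(2/45)w − 16/45)(90w − 90) + (0)
Last nonzero remainder: 90w − 90. Dividing through by 90 gives the monic gcd w − 1.

w − 1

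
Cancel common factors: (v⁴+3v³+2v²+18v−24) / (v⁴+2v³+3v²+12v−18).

(v+4)/(v+3)

Repeated division with remainder:
  v⁴+3v³+2v²+18v−24 = (v⁴+2v³+3v²+12v−18) + (v³−v²+6v−6)
  v⁴+2v³+3v²+12v−18 = (v+3)(v³−v²+6v−6) + (0)
The last nonzero remainder v³−v²+6v−6 is already monic.
Cancel v³−v²+6v−6 from numerator and denominator to get the reduced form.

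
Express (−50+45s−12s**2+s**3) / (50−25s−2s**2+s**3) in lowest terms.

By polynomial division,
  s**3−12s**2+45s−50 = (s**3−2s**2−25s+50) + (−10s**2+70s−100)
  s**3−2s**2−25s+50 = (−(1/10)s−1/2)(−10s**2+70s−100) + (0)
Last nonzero remainder: −10s**2+70s−100. Dividing through by −10 gives the monic gcd s**2−7s+10.
Cancel s**2−7s+10 from numerator and denominator to get the reduced form.

(−5+s)/(5+s)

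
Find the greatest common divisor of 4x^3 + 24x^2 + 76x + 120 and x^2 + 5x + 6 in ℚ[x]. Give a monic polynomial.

Repeated division with remainder:
  4x^3 + 24x^2 + 76x + 120 = (4x + 4)(x^2 + 5x + 6) + (32x + 96)
  x^2 + 5x + 6 = ((1/32)x + 1/16)(32x + 96) + (0)
Last nonzero remainder: 32x + 96. Dividing through by 32 gives the monic gcd x + 3.

x + 3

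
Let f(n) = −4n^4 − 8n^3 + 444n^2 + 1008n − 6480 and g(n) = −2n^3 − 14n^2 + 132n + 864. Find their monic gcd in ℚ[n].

n^2 + 15n + 54

By polynomial division,
  −4n^4 − 8n^3 + 444n^2 + 1008n − 6480 = (2n − 10)(−2n^3 − 14n^2 + 132n + 864) + (40n^2 + 600n + 2160)
  −2n^3 − 14n^2 + 132n + 864 = (−(1/20)n + 2/5)(40n^2 + 600n + 2160) + (0)
Last nonzero remainder: 40n^2 + 600n + 2160. Dividing through by 40 gives the monic gcd n^2 + 15n + 54.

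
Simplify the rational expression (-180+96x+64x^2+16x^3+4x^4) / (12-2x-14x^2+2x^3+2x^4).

Apply the Euclidean algorithm:
  4x^4+16x^3+64x^2+96x-180 = (2)(2x^4+2x^3-14x^2-2x+12) + (12x^3+92x^2+100x-204)
  2x^4+2x^3-14x^2-2x+12 = ((1/6)x-10/9)(12x^3+92x^2+100x-204) + ((644/9)x^2+(1288/9)x-644/3)
  12x^3+92x^2+100x-204 = ((27/161)x+153/161)((644/9)x^2+(1288/9)x-644/3) + (0)
Last nonzero remainder: (644/9)x^2+(1288/9)x-644/3. Dividing through by 644/9 gives the monic gcd x^2+2x-3.
Cancel x^2+2x-3 from numerator and denominator to get the reduced form.

(30+4x+2x^2)/(-2-x+x^2)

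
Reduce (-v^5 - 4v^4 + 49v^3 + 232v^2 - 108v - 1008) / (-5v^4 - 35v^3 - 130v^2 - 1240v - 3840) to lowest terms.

Euclidean algorithm in ℚ[v]:
  -v^5 - 4v^4 + 49v^3 + 232v^2 - 108v - 1008 = ((1/5)v - 3/5)(-5v^4 - 35v^3 - 130v^2 - 1240v - 3840) + (54v^3 + 402v^2 - 84v - 3312)
  -5v^4 - 35v^3 - 130v^2 - 1240v - 3840 = (-(5/54)v + 10/243)(54v^3 + 402v^2 - 84v - 3312) + (-(12500/81)v^2 - (125000/81)v - 100000/27)
  54v^3 + 402v^2 - 84v - 3312 = (-(2187/6250)v + 5589/6250)(-(12500/81)v^2 - (125000/81)v - 100000/27) + (0)
Last nonzero remainder: -(12500/81)v^2 - (125000/81)v - 100000/27. Dividing through by -12500/81 gives the monic gcd v^2 + 10v + 24.
Cancel v^2 + 10v + 24 from numerator and denominator to get the reduced form.

(v^3 - 6v^2 - 13v + 42)/(5v^2 - 15v + 160)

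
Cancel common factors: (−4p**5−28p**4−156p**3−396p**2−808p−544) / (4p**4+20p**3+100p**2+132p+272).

(−p**3−3p**2−10p−8)/(p**2+p+4)

Apply the Euclidean algorithm:
  −4p**5−28p**4−156p**3−396p**2−808p−544 = (−p−2)(4p**4+20p**3+100p**2+132p+272) + (−16p**3−64p**2−272p)
  4p**4+20p**3+100p**2+132p+272 = (−(1/4)p−1/4)(−16p**3−64p**2−272p) + (16p**2+64p+272)
  −16p**3−64p**2−272p = (−p)(16p**2+64p+272) + (0)
Last nonzero remainder: 16p**2+64p+272. Dividing through by 16 gives the monic gcd p**2+4p+17.
Cancel p**2+4p+17 from numerator and denominator to get the reduced form.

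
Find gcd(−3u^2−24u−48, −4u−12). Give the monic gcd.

Repeated division with remainder:
  −3u^2−24u−48 = ((3/4)u+15/4)(−4u−12) + (−3)
  −4u−12 = ((4/3)u+4)(−3) + (0)
The last nonzero remainder is the constant −3, so the polynomials are coprime and gcd = 1.

1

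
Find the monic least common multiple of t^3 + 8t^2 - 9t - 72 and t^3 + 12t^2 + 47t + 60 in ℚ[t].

Apply the Euclidean algorithm:
  t^3 + 8t^2 - 9t - 72 = (t^3 + 12t^2 + 47t + 60) + (-4t^2 - 56t - 132)
  t^3 + 12t^2 + 47t + 60 = (-(1/4)t + 1/2)(-4t^2 - 56t - 132) + (42t + 126)
  -4t^2 - 56t - 132 = (-(2/21)t - 22/21)(42t + 126) + (0)
Last nonzero remainder: 42t + 126. Dividing through by 42 gives the monic gcd t + 3.
Then lcm(f, g) = f·g / gcd(f, g); expanding and making the result monic gives the answer.

t^5 + 17t^4 + 83t^3 + 7t^2 - 828t - 1440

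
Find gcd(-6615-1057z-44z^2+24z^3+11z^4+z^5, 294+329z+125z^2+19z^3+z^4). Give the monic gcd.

Repeated division with remainder:
  z^5+11z^4+24z^3-44z^2-1057z-6615 = (z-8)(z^4+19z^3+125z^2+329z+294) + (51z^3+627z^2+1281z-4263)
  z^4+19z^3+125z^2+329z+294 = ((1/51)z+38/289)(51z^3+627z^2+1281z-4263) + ((5040/289)z^2+(70560/289)z+246960/289)
  51z^3+627z^2+1281z-4263 = ((4913/1680)z-8381/1680)((5040/289)z^2+(70560/289)z+246960/289) + (0)
Last nonzero remainder: (5040/289)z^2+(70560/289)z+246960/289. Dividing through by 5040/289 gives the monic gcd z^2+14z+49.

49+14z+z^2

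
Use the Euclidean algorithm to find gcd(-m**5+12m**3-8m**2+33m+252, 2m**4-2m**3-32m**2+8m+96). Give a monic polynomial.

Euclidean algorithm in ℚ[m]:
  -m**5+12m**3-8m**2+33m+252 = (-(1/2)m-1/2)(2m**4-2m**3-32m**2+8m+96) + (-5m**3-20m**2+85m+300)
  2m**4-2m**3-32m**2+8m+96 = (-(2/5)m+2)(-5m**3-20m**2+85m+300) + (42m**2-42m-504)
  -5m**3-20m**2+85m+300 = (-(5/42)m-25/42)(42m**2-42m-504) + (0)
Last nonzero remainder: 42m**2-42m-504. Dividing through by 42 gives the monic gcd m**2-m-12.

m**2-m-12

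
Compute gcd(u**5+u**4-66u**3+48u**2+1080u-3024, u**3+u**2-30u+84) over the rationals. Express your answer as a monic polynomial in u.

u**3+u**2-30u+84

Apply the Euclidean algorithm:
  u**5+u**4-66u**3+48u**2+1080u-3024 = (u**2-36)(u**3+u**2-30u+84) + (0)
The last nonzero remainder u**3+u**2-30u+84 is already monic.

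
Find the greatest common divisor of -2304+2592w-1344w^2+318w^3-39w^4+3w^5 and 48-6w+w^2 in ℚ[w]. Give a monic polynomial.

48-6w+w^2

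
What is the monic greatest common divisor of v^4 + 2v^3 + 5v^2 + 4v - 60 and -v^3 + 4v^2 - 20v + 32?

By polynomial division,
  v^4 + 2v^3 + 5v^2 + 4v - 60 = (-v - 6)(-v^3 + 4v^2 - 20v + 32) + (9v^2 - 84v + 132)
  -v^3 + 4v^2 - 20v + 32 = (-(1/9)v - 16/27)(9v^2 - 84v + 132) + (-(496/9)v + 992/9)
  9v^2 - 84v + 132 = (-(81/496)v + 297/248)(-(496/9)v + 992/9) + (0)
Last nonzero remainder: -(496/9)v + 992/9. Dividing through by -496/9 gives the monic gcd v - 2.

v - 2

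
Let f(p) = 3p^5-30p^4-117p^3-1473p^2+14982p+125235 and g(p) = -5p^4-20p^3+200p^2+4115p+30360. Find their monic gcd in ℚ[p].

By polynomial division,
  3p^5-30p^4-117p^3-1473p^2+14982p+125235 = (-(3/5)p+42/5)(-5p^4-20p^3+200p^2+4115p+30360) + (171p^3-684p^2-1368p-129789)
  -5p^4-20p^3+200p^2+4115p+30360 = (-(5/171)p-40/171)(171p^3-684p^2-1368p-129789) + (0)
Last nonzero remainder: 171p^3-684p^2-1368p-129789. Dividing through by 171 gives the monic gcd p^3-4p^2-8p-759.

p^3-4p^2-8p-759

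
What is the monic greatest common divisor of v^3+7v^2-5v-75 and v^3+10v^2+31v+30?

v+5

Repeated division with remainder:
  v^3+7v^2-5v-75 = (v^3+10v^2+31v+30) + (-3v^2-36v-105)
  v^3+10v^2+31v+30 = (-(1/3)v+2/3)(-3v^2-36v-105) + (20v+100)
  -3v^2-36v-105 = (-(3/20)v-21/20)(20v+100) + (0)
Last nonzero remainder: 20v+100. Dividing through by 20 gives the monic gcd v+5.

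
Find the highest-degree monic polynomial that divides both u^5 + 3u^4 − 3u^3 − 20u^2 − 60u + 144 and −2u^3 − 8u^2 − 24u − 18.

Repeated division with remainder:
  u^5 + 3u^4 − 3u^3 − 20u^2 − 60u + 144 = (−(1/2)u^2 + (1/2)u + 11/2)(−2u^3 − 8u^2 − 24u − 18) + (27u^2 + 81u + 243)
  −2u^3 − 8u^2 − 24u − 18 = (−(2/27)u − 2/27)(27u^2 + 81u + 243) + (0)
Last nonzero remainder: 27u^2 + 81u + 243. Dividing through by 27 gives the monic gcd u^2 + 3u + 9.

u^2 + 3u + 9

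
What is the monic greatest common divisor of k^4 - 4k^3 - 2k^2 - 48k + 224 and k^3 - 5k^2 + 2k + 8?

Repeated division with remainder:
  k^4 - 4k^3 - 2k^2 - 48k + 224 = (k + 1)(k^3 - 5k^2 + 2k + 8) + (k^2 - 58k + 216)
  k^3 - 5k^2 + 2k + 8 = (k + 53)(k^2 - 58k + 216) + (2860k - 11440)
  k^2 - 58k + 216 = ((1/2860)k - 27/1430)(2860k - 11440) + (0)
Last nonzero remainder: 2860k - 11440. Dividing through by 2860 gives the monic gcd k - 4.

k - 4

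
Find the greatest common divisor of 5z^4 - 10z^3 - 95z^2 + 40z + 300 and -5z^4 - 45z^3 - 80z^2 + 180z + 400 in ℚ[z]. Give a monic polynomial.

z^2 - 4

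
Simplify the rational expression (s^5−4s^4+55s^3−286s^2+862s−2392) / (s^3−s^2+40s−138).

(s^3−6s^2+21s−52)/(s−3)

By polynomial division,
  s^5−4s^4+55s^3−286s^2+862s−2392 = (s^2−3s+12)(s^3−s^2+40s−138) + (−16s^2−32s−736)
  s^3−s^2+40s−138 = (−(1/16)s+3/16)(−16s^2−32s−736) + (0)
Last nonzero remainder: −16s^2−32s−736. Dividing through by −16 gives the monic gcd s^2+2s+46.
Cancel s^2+2s+46 from numerator and denominator to get the reduced form.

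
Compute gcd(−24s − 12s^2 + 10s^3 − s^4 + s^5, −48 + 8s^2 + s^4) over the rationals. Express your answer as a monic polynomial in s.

By polynomial division,
  s^5 − s^4 + 10s^3 − 12s^2 − 24s = (s − 1)(s^4 + 8s^2 − 48) + (2s^3 − 4s^2 + 24s − 48)
  s^4 + 8s^2 − 48 = ((1/2)s + 1)(2s^3 − 4s^2 + 24s − 48) + (0)
Last nonzero remainder: 2s^3 − 4s^2 + 24s − 48. Dividing through by 2 gives the monic gcd s^3 − 2s^2 + 12s − 24.

−24 + 12s − 2s^2 + s^3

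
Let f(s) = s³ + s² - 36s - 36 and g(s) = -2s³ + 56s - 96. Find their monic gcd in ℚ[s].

Repeated division with remainder:
  s³ + s² - 36s - 36 = (-1/2)(-2s³ + 56s - 96) + (s² - 8s - 84)
  -2s³ + 56s - 96 = (-2s - 16)(s² - 8s - 84) + (-240s - 1440)
  s² - 8s - 84 = (-(1/240)s + 7/120)(-240s - 1440) + (0)
Last nonzero remainder: -240s - 1440. Dividing through by -240 gives the monic gcd s + 6.

s + 6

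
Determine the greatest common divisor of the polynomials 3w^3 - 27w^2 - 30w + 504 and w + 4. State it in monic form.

w + 4

Repeated division with remainder:
  3w^3 - 27w^2 - 30w + 504 = (3w^2 - 39w + 126)(w + 4) + (0)
The last nonzero remainder w + 4 is already monic.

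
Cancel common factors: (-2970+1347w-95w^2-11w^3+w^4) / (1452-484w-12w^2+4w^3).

(90-19w+w^2)/(-44+4w)

Apply the Euclidean algorithm:
  w^4-11w^3-95w^2+1347w-2970 = ((1/4)w-2)(4w^3-12w^2-484w+1452) + (2w^2+16w-66)
  4w^3-12w^2-484w+1452 = (2w-22)(2w^2+16w-66) + (0)
Last nonzero remainder: 2w^2+16w-66. Dividing through by 2 gives the monic gcd w^2+8w-33.
Cancel w^2+8w-33 from numerator and denominator to get the reduced form.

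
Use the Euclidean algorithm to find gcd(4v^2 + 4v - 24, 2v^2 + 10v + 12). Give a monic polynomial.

v + 3

By polynomial division,
  4v^2 + 4v - 24 = (2)(2v^2 + 10v + 12) + (-16v - 48)
  2v^2 + 10v + 12 = (-(1/8)v - 1/4)(-16v - 48) + (0)
Last nonzero remainder: -16v - 48. Dividing through by -16 gives the monic gcd v + 3.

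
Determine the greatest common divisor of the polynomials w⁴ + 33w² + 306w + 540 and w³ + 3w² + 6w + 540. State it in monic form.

w² - 6w + 60

By polynomial division,
  w⁴ + 33w² + 306w + 540 = (w - 3)(w³ + 3w² + 6w + 540) + (36w² - 216w + 2160)
  w³ + 3w² + 6w + 540 = ((1/36)w + 1/4)(36w² - 216w + 2160) + (0)
Last nonzero remainder: 36w² - 216w + 2160. Dividing through by 36 gives the monic gcd w² - 6w + 60.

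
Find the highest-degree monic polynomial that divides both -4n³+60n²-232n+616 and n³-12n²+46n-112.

n²-4n+14

Apply the Euclidean algorithm:
  -4n³+60n²-232n+616 = (-4)(n³-12n²+46n-112) + (12n²-48n+168)
  n³-12n²+46n-112 = ((1/12)n-2/3)(12n²-48n+168) + (0)
Last nonzero remainder: 12n²-48n+168. Dividing through by 12 gives the monic gcd n²-4n+14.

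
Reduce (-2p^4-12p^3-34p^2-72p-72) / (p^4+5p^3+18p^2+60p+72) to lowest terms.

Repeated division with remainder:
  -2p^4-12p^3-34p^2-72p-72 = (-2)(p^4+5p^3+18p^2+60p+72) + (-2p^3+2p^2+48p+72)
  p^4+5p^3+18p^2+60p+72 = (-(1/2)p-3)(-2p^3+2p^2+48p+72) + (48p^2+240p+288)
  -2p^3+2p^2+48p+72 = (-(1/24)p+1/4)(48p^2+240p+288) + (0)
Last nonzero remainder: 48p^2+240p+288. Dividing through by 48 gives the monic gcd p^2+5p+6.
Cancel p^2+5p+6 from numerator and denominator to get the reduced form.

(-2p^2-2p-12)/(p^2+12)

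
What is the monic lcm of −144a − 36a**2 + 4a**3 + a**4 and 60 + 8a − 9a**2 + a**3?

Euclidean algorithm in ℚ[a]:
  a**4 + 4a**3 − 36a**2 − 144a = (a + 13)(a**3 − 9a**2 + 8a + 60) + (73a**2 − 308a − 780)
  a**3 − 9a**2 + 8a + 60 = ((1/73)a − 349/5329)(73a**2 − 308a − 780) + (−(7920/5329)a + 47520/5329)
  73a**2 − 308a − 780 = (−(389017/7920)a − 69277/792)(−(7920/5329)a + 47520/5329) + (0)
Last nonzero remainder: −(7920/5329)a + 47520/5329. Dividing through by −7920/5329 gives the monic gcd a − 6.
Then lcm(f, g) = f·g / gcd(f, g); expanding and making the result monic gives the answer.

1440a + 792a**2 − 76a**3 − 58a**4 + a**5 + a**6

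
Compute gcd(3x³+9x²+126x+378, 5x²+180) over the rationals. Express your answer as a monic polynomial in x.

Euclidean algorithm in ℚ[x]:
  3x³+9x²+126x+378 = ((3/5)x+9/5)(5x²+180) + (18x+54)
  5x²+180 = ((5/18)x-5/6)(18x+54) + (225)
  18x+54 = ((2/25)x+6/25)(225) + (0)
The last nonzero remainder is the constant 225, so the polynomials are coprime and gcd = 1.

1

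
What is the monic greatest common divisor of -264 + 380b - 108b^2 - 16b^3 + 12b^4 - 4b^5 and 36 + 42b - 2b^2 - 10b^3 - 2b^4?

-6 + b + b^2

By polynomial division,
  -4b^5 + 12b^4 - 16b^3 - 108b^2 + 380b - 264 = (2b - 16)(-2b^4 - 10b^3 - 2b^2 + 42b + 36) + (-172b^3 - 224b^2 + 980b + 312)
  -2b^4 - 10b^3 - 2b^2 + 42b + 36 = ((1/86)b + 159/3698)(-172b^3 - 224b^2 + 980b + 312) + (-(6960/1849)b^2 - (6960/1849)b + 41760/1849)
  -172b^3 - 224b^2 + 980b + 312 = ((79507/1740)b + 24037/1740)(-(6960/1849)b^2 - (6960/1849)b + 41760/1849) + (0)
Last nonzero remainder: -(6960/1849)b^2 - (6960/1849)b + 41760/1849. Dividing through by -6960/1849 gives the monic gcd b^2 + b - 6.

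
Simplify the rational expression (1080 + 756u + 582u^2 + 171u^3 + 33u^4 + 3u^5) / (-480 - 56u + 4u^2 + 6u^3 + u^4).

(9 + 3u + 3u^2)/(-4 + u)

Apply the Euclidean algorithm:
  3u^5 + 33u^4 + 171u^3 + 582u^2 + 756u + 1080 = (3u + 15)(u^4 + 6u^3 + 4u^2 - 56u - 480) + (69u^3 + 690u^2 + 3036u + 8280)
  u^4 + 6u^3 + 4u^2 - 56u - 480 = ((1/69)u - 4/69)(69u^3 + 690u^2 + 3036u + 8280) + (0)
Last nonzero remainder: 69u^3 + 690u^2 + 3036u + 8280. Dividing through by 69 gives the monic gcd u^3 + 10u^2 + 44u + 120.
Cancel u^3 + 10u^2 + 44u + 120 from numerator and denominator to get the reduced form.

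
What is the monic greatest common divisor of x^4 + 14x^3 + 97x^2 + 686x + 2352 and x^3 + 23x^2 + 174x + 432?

By polynomial division,
  x^4 + 14x^3 + 97x^2 + 686x + 2352 = (x - 9)(x^3 + 23x^2 + 174x + 432) + (130x^2 + 1820x + 6240)
  x^3 + 23x^2 + 174x + 432 = ((1/130)x + 9/130)(130x^2 + 1820x + 6240) + (0)
Last nonzero remainder: 130x^2 + 1820x + 6240. Dividing through by 130 gives the monic gcd x^2 + 14x + 48.

x^2 + 14x + 48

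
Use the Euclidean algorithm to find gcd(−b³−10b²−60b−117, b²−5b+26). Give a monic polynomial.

Euclidean algorithm in ℚ[b]:
  −b³−10b²−60b−117 = (−b−15)(b²−5b+26) + (−109b+273)
  b²−5b+26 = (−(1/109)b+272/11881)(−109b+273) + (234650/11881)
  −109b+273 = (−(1295029/234650)b+249501/18050)(234650/11881) + (0)
The last nonzero remainder is the constant 234650/11881, so the polynomials are coprime and gcd = 1.

1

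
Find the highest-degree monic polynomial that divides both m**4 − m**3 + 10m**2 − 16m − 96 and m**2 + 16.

m**2 + 16

By polynomial division,
  m**4 − m**3 + 10m**2 − 16m − 96 = (m**2 − m − 6)(m**2 + 16) + (0)
The last nonzero remainder m**2 + 16 is already monic.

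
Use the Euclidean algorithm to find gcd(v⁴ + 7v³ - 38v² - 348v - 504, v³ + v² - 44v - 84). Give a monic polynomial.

v³ + v² - 44v - 84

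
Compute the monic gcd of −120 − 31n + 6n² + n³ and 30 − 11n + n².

−5 + n

Euclidean algorithm in ℚ[n]:
  n³ + 6n² − 31n − 120 = (n + 17)(n² − 11n + 30) + (126n − 630)
  n² − 11n + 30 = ((1/126)n − 1/21)(126n − 630) + (0)
Last nonzero remainder: 126n − 630. Dividing through by 126 gives the monic gcd n − 5.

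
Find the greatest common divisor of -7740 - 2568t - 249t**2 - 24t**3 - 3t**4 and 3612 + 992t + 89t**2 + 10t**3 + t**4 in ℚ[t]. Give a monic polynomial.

516 + 68t + 3t**2 + t**3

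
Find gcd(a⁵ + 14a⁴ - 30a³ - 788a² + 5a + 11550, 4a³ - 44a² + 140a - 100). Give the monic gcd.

By polynomial division,
  a⁵ + 14a⁴ - 30a³ - 788a² + 5a + 11550 = ((1/4)a² + (25/4)a + 105/2)(4a³ - 44a² + 140a - 100) + (672a² - 6720a + 16800)
  4a³ - 44a² + 140a - 100 = ((1/168)a - 1/168)(672a² - 6720a + 16800) + (0)
Last nonzero remainder: 672a² - 6720a + 16800. Dividing through by 672 gives the monic gcd a² - 10a + 25.

a² - 10a + 25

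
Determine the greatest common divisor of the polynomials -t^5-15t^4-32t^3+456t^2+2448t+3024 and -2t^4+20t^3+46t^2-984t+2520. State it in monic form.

t^2+t-42

Repeated division with remainder:
  -t^5-15t^4-32t^3+456t^2+2448t+3024 = ((1/2)t+25/2)(-2t^4+20t^3+46t^2-984t+2520) + (-305t^3+373t^2+13488t-28476)
  -2t^4+20t^3+46t^2-984t+2520 = ((2/305)t-5354/93025)(-305t^3+373t^2+13488t-28476) + (-(1951488/93025)t^2-(1951488/93025)t+81962496/93025)
  -305t^3+373t^2+13488t-28476 = ((28372625/1951488)t-10511825/325248)(-(1951488/93025)t^2-(1951488/93025)t+81962496/93025) + (0)
Last nonzero remainder: -(1951488/93025)t^2-(1951488/93025)t+81962496/93025. Dividing through by -1951488/93025 gives the monic gcd t^2+t-42.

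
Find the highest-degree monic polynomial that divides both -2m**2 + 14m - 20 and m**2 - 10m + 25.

m - 5

By polynomial division,
  -2m**2 + 14m - 20 = (-2)(m**2 - 10m + 25) + (-6m + 30)
  m**2 - 10m + 25 = (-(1/6)m + 5/6)(-6m + 30) + (0)
Last nonzero remainder: -6m + 30. Dividing through by -6 gives the monic gcd m - 5.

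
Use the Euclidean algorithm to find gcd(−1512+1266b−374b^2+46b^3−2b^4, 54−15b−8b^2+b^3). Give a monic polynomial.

−9+b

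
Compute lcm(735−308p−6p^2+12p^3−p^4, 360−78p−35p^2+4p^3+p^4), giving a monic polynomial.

17640−8862p−263p^2+608p^3−42p^4−10p^5+p^6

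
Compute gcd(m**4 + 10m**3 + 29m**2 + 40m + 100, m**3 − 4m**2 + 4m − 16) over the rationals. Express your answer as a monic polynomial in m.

m**2 + 4

Euclidean algorithm in ℚ[m]:
  m**4 + 10m**3 + 29m**2 + 40m + 100 = (m + 14)(m**3 − 4m**2 + 4m − 16) + (81m**2 + 324)
  m**3 − 4m**2 + 4m − 16 = ((1/81)m − 4/81)(81m**2 + 324) + (0)
Last nonzero remainder: 81m**2 + 324. Dividing through by 81 gives the monic gcd m**2 + 4.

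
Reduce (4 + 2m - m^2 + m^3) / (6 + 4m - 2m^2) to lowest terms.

(-4 + 2m - m^2)/(-6 + 2m)

By polynomial division,
  m^3 - m^2 + 2m + 4 = (-(1/2)m - 1/2)(-2m^2 + 4m + 6) + (7m + 7)
  -2m^2 + 4m + 6 = (-(2/7)m + 6/7)(7m + 7) + (0)
Last nonzero remainder: 7m + 7. Dividing through by 7 gives the monic gcd m + 1.
Cancel m + 1 from numerator and denominator to get the reduced form.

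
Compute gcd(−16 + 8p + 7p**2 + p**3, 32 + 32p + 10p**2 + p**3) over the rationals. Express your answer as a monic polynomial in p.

16 + 8p + p**2

Repeated division with remainder:
  p**3 + 7p**2 + 8p − 16 = (p**3 + 10p**2 + 32p + 32) + (−3p**2 − 24p − 48)
  p**3 + 10p**2 + 32p + 32 = (−(1/3)p − 2/3)(−3p**2 − 24p − 48) + (0)
Last nonzero remainder: −3p**2 − 24p − 48. Dividing through by −3 gives the monic gcd p**2 + 8p + 16.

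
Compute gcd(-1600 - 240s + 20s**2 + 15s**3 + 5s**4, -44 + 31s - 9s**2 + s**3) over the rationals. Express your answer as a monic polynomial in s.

Apply the Euclidean algorithm:
  5s**4 + 15s**3 + 20s**2 - 240s - 1600 = (5s + 60)(s**3 - 9s**2 + 31s - 44) + (405s**2 - 1880s + 1040)
  s**3 - 9s**2 + 31s - 44 = ((1/405)s - 353/32805)(405s**2 - 1880s + 1040) + ((53815/6561)s - 215260/6561)
  405s**2 - 1880s + 1040 = ((531441/10763)s - 341172/10763)((53815/6561)s - 215260/6561) + (0)
Last nonzero remainder: (53815/6561)s - 215260/6561. Dividing through by 53815/6561 gives the monic gcd s - 4.

-4 + s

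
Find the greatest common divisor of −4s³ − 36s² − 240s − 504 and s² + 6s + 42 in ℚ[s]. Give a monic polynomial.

Apply the Euclidean algorithm:
  −4s³ − 36s² − 240s − 504 = (−4s − 12)(s² + 6s + 42) + (0)
The last nonzero remainder s² + 6s + 42 is already monic.

s² + 6s + 42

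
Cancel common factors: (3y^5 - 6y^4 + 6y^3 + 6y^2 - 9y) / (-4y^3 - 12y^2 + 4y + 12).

Euclidean algorithm in ℚ[y]:
  3y^5 - 6y^4 + 6y^3 + 6y^2 - 9y = (-(3/4)y^2 + (15/4)y - 27/2)(-4y^3 - 12y^2 + 4y + 12) + (-162y^2 + 162)
  -4y^3 - 12y^2 + 4y + 12 = ((2/81)y + 2/27)(-162y^2 + 162) + (0)
Last nonzero remainder: -162y^2 + 162. Dividing through by -162 gives the monic gcd y^2 - 1.
Cancel y^2 - 1 from numerator and denominator to get the reduced form.

(-3y^3 + 6y^2 - 9y)/(4y + 12)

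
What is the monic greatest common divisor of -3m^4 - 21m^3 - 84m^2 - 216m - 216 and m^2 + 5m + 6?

By polynomial division,
  -3m^4 - 21m^3 - 84m^2 - 216m - 216 = (-3m^2 - 6m - 36)(m^2 + 5m + 6) + (0)
The last nonzero remainder m^2 + 5m + 6 is already monic.

m^2 + 5m + 6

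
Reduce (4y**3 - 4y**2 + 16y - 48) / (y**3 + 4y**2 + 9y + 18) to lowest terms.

Repeated division with remainder:
  4y**3 - 4y**2 + 16y - 48 = (4)(y**3 + 4y**2 + 9y + 18) + (-20y**2 - 20y - 120)
  y**3 + 4y**2 + 9y + 18 = (-(1/20)y - 3/20)(-20y**2 - 20y - 120) + (0)
Last nonzero remainder: -20y**2 - 20y - 120. Dividing through by -20 gives the monic gcd y**2 + y + 6.
Cancel y**2 + y + 6 from numerator and denominator to get the reduced form.

(4y - 8)/(y + 3)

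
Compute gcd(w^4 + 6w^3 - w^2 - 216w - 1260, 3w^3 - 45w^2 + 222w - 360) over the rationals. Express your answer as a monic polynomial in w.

By polynomial division,
  w^4 + 6w^3 - w^2 - 216w - 1260 = ((1/3)w + 7)(3w^3 - 45w^2 + 222w - 360) + (240w^2 - 1650w + 1260)
  3w^3 - 45w^2 + 222w - 360 = ((1/80)w - 13/128)(240w^2 - 1650w + 1260) + ((2475/64)w - 7425/32)
  240w^2 - 1650w + 1260 = ((1024/165)w - 896/165)((2475/64)w - 7425/32) + (0)
Last nonzero remainder: (2475/64)w - 7425/32. Dividing through by 2475/64 gives the monic gcd w - 6.

w - 6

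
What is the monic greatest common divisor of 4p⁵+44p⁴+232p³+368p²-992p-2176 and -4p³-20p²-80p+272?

Apply the Euclidean algorithm:
  4p⁵+44p⁴+232p³+368p²-992p-2176 = (-p²-6p-8)(-4p³-20p²-80p+272) + (0)
Last nonzero remainder: -4p³-20p²-80p+272. Dividing through by -4 gives the monic gcd p³+5p²+20p-68.

p³+5p²+20p-68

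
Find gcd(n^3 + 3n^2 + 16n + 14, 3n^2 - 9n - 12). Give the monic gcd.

n + 1

By polynomial division,
  n^3 + 3n^2 + 16n + 14 = ((1/3)n + 2)(3n^2 - 9n - 12) + (38n + 38)
  3n^2 - 9n - 12 = ((3/38)n - 6/19)(38n + 38) + (0)
Last nonzero remainder: 38n + 38. Dividing through by 38 gives the monic gcd n + 1.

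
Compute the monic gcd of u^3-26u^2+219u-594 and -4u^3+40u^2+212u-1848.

u^2-17u+66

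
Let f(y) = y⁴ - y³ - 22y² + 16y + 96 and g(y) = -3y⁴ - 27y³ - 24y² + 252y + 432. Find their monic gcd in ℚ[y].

y³ + 3y² - 10y - 24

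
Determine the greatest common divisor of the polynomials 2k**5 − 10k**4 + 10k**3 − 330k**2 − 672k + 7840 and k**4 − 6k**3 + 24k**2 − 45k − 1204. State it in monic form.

k**2 − 3k − 28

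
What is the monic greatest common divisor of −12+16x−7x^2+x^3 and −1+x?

1

By polynomial division,
  x^3−7x^2+16x−12 = (x^2−6x+10)(x−1) + (−2)
  x−1 = (−(1/2)x+1/2)(−2) + (0)
The last nonzero remainder is the constant −2, so the polynomials are coprime and gcd = 1.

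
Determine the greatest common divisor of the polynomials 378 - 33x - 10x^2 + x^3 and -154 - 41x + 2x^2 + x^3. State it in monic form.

Apply the Euclidean algorithm:
  x^3 - 10x^2 - 33x + 378 = (x^3 + 2x^2 - 41x - 154) + (-12x^2 + 8x + 532)
  x^3 + 2x^2 - 41x - 154 = (-(1/12)x - 2/9)(-12x^2 + 8x + 532) + ((46/9)x - 322/9)
  -12x^2 + 8x + 532 = (-(54/23)x - 342/23)((46/9)x - 322/9) + (0)
Last nonzero remainder: (46/9)x - 322/9. Dividing through by 46/9 gives the monic gcd x - 7.

-7 + x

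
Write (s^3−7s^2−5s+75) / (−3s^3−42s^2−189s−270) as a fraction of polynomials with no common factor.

(−s^2+10s−25)/(3s^2+33s+90)

Euclidean algorithm in ℚ[s]:
  s^3−7s^2−5s+75 = (−1/3)(−3s^3−42s^2−189s−270) + (−21s^2−68s−15)
  −3s^3−42s^2−189s−270 = ((1/7)s+226/147)(−21s^2−68s−15) + (−(12100/147)s−12100/49)
  −21s^2−68s−15 = ((3087/12100)s+147/2420)(−(12100/147)s−12100/49) + (0)
Last nonzero remainder: −(12100/147)s−12100/49. Dividing through by −12100/147 gives the monic gcd s+3.
Cancel s+3 from numerator and denominator to get the reduced form.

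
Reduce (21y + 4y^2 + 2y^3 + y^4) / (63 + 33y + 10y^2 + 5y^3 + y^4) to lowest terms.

(y)/(3 + y)

Euclidean algorithm in ℚ[y]:
  y^4 + 2y^3 + 4y^2 + 21y = (y^4 + 5y^3 + 10y^2 + 33y + 63) + (−3y^3 − 6y^2 − 12y − 63)
  y^4 + 5y^3 + 10y^2 + 33y + 63 = (−(1/3)y − 1)(−3y^3 − 6y^2 − 12y − 63) + (0)
Last nonzero remainder: −3y^3 − 6y^2 − 12y − 63. Dividing through by −3 gives the monic gcd y^3 + 2y^2 + 4y + 21.
Cancel y^3 + 2y^2 + 4y + 21 from numerator and denominator to get the reduced form.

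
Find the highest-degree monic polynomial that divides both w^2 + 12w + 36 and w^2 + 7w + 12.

1

By polynomial division,
  w^2 + 12w + 36 = (w^2 + 7w + 12) + (5w + 24)
  w^2 + 7w + 12 = ((1/5)w + 11/25)(5w + 24) + (36/25)
  5w + 24 = ((125/36)w + 50/3)(36/25) + (0)
The last nonzero remainder is the constant 36/25, so the polynomials are coprime and gcd = 1.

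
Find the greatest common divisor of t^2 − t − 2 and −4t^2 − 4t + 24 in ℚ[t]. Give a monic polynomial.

Euclidean algorithm in ℚ[t]:
  t^2 − t − 2 = (−1/4)(−4t^2 − 4t + 24) + (−2t + 4)
  −4t^2 − 4t + 24 = (2t + 6)(−2t + 4) + (0)
Last nonzero remainder: −2t + 4. Dividing through by −2 gives the monic gcd t − 2.

t − 2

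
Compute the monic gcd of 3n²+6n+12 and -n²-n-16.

Euclidean algorithm in ℚ[n]:
  3n²+6n+12 = (-3)(-n²-n-16) + (3n-36)
  -n²-n-16 = (-(1/3)n-13/3)(3n-36) + (-172)
  3n-36 = (-(3/172)n+9/43)(-172) + (0)
The last nonzero remainder is the constant -172, so the polynomials are coprime and gcd = 1.

1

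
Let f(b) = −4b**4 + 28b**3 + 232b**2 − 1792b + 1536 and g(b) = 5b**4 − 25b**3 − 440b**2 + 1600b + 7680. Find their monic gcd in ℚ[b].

b**2 − 64

Apply the Euclidean algorithm:
  −4b**4 + 28b**3 + 232b**2 − 1792b + 1536 = (−4/5)(5b**4 − 25b**3 − 440b**2 + 1600b + 7680) + (8b**3 − 120b**2 − 512b + 7680)
  5b**4 − 25b**3 − 440b**2 + 1600b + 7680 = ((5/8)b + 25/4)(8b**3 − 120b**2 − 512b + 7680) + (630b**2 − 40320)
  8b**3 − 120b**2 − 512b + 7680 = ((4/315)b − 4/21)(630b**2 − 40320) + (0)
Last nonzero remainder: 630b**2 − 40320. Dividing through by 630 gives the monic gcd b**2 − 64.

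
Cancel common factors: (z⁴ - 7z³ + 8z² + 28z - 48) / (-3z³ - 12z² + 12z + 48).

Euclidean algorithm in ℚ[z]:
  z⁴ - 7z³ + 8z² + 28z - 48 = (-(1/3)z + 11/3)(-3z³ - 12z² + 12z + 48) + (56z² - 224)
  -3z³ - 12z² + 12z + 48 = (-(3/56)z - 3/14)(56z² - 224) + (0)
Last nonzero remainder: 56z² - 224. Dividing through by 56 gives the monic gcd z² - 4.
Cancel z² - 4 from numerator and denominator to get the reduced form.

(-z² + 7z - 12)/(3z + 12)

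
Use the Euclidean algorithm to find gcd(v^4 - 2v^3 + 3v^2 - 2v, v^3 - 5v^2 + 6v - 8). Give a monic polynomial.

v^2 - v + 2

Apply the Euclidean algorithm:
  v^4 - 2v^3 + 3v^2 - 2v = (v + 3)(v^3 - 5v^2 + 6v - 8) + (12v^2 - 12v + 24)
  v^3 - 5v^2 + 6v - 8 = ((1/12)v - 1/3)(12v^2 - 12v + 24) + (0)
Last nonzero remainder: 12v^2 - 12v + 24. Dividing through by 12 gives the monic gcd v^2 - v + 2.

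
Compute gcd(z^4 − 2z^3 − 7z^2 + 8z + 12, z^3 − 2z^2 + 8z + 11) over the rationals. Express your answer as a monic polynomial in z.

By polynomial division,
  z^4 − 2z^3 − 7z^2 + 8z + 12 = (z)(z^3 − 2z^2 + 8z + 11) + (−15z^2 − 3z + 12)
  z^3 − 2z^2 + 8z + 11 = (−(1/15)z + 11/75)(−15z^2 − 3z + 12) + ((231/25)z + 231/25)
  −15z^2 − 3z + 12 = (−(125/77)z + 100/77)((231/25)z + 231/25) + (0)
Last nonzero remainder: (231/25)z + 231/25. Dividing through by 231/25 gives the monic gcd z + 1.

z + 1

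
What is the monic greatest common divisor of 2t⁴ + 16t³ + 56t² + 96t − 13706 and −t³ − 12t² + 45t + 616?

By polynomial division,
  2t⁴ + 16t³ + 56t² + 96t − 13706 = (−2t + 8)(−t³ − 12t² + 45t + 616) + (242t² + 968t − 18634)
  −t³ − 12t² + 45t + 616 = (−(1/242)t − 4/121)(242t² + 968t − 18634) + (0)
Last nonzero remainder: 242t² + 968t − 18634. Dividing through by 242 gives the monic gcd t² + 4t − 77.

t² + 4t − 77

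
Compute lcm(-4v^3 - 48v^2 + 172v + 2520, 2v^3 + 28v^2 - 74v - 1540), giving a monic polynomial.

Apply the Euclidean algorithm:
  -4v^3 - 48v^2 + 172v + 2520 = (-2)(2v^3 + 28v^2 - 74v - 1540) + (8v^2 + 24v - 560)
  2v^3 + 28v^2 - 74v - 1540 = ((1/4)v + 11/4)(8v^2 + 24v - 560) + (0)
Last nonzero remainder: 8v^2 + 24v - 560. Dividing through by 8 gives the monic gcd v^2 + 3v - 70.
Then lcm(f, g) = f·g / gcd(f, g); expanding and making the result monic gives the answer.

v^4 + 23v^3 + 89v^2 - 1103v - 6930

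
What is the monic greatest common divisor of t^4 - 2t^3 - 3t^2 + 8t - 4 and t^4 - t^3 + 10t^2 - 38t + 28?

Apply the Euclidean algorithm:
  t^4 - 2t^3 - 3t^2 + 8t - 4 = (t^4 - t^3 + 10t^2 - 38t + 28) + (-t^3 - 13t^2 + 46t - 32)
  t^4 - t^3 + 10t^2 - 38t + 28 = (-t + 14)(-t^3 - 13t^2 + 46t - 32) + (238t^2 - 714t + 476)
  -t^3 - 13t^2 + 46t - 32 = (-(1/238)t - 8/119)(238t^2 - 714t + 476) + (0)
Last nonzero remainder: 238t^2 - 714t + 476. Dividing through by 238 gives the monic gcd t^2 - 3t + 2.

t^2 - 3t + 2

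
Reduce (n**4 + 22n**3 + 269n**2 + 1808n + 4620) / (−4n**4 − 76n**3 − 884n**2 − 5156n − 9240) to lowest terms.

(−n − 6)/(4n + 12)

By polynomial division,
  n**4 + 22n**3 + 269n**2 + 1808n + 4620 = (−1/4)(−4n**4 − 76n**3 − 884n**2 − 5156n − 9240) + (3n**3 + 48n**2 + 519n + 2310)
  −4n**4 − 76n**3 − 884n**2 − 5156n − 9240 = (−(4/3)n − 4)(3n**3 + 48n**2 + 519n + 2310) + (0)
Last nonzero remainder: 3n**3 + 48n**2 + 519n + 2310. Dividing through by 3 gives the monic gcd n**3 + 16n**2 + 173n + 770.
Cancel n**3 + 16n**2 + 173n + 770 from numerator and denominator to get the reduced form.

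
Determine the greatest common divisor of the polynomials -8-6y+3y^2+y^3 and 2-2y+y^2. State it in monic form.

By polynomial division,
  y^3+3y^2-6y-8 = (y+5)(y^2-2y+2) + (2y-18)
  y^2-2y+2 = ((1/2)y+7/2)(2y-18) + (65)
  2y-18 = ((2/65)y-18/65)(65) + (0)
The last nonzero remainder is the constant 65, so the polynomials are coprime and gcd = 1.

1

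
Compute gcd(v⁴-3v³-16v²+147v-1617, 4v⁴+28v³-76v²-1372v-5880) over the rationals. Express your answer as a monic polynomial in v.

Euclidean algorithm in ℚ[v]:
  v⁴-3v³-16v²+147v-1617 = (1/4)(4v⁴+28v³-76v²-1372v-5880) + (-10v³+3v²+490v-147)
  4v⁴+28v³-76v²-1372v-5880 = (-(2/5)v-73/25)(-10v³+3v²+490v-147) + ((3219/25)v²-157731/25)
  -10v³+3v²+490v-147 = (-(250/3219)v+25/1073)((3219/25)v²-157731/25) + (0)
Last nonzero remainder: (3219/25)v²-157731/25. Dividing through by 3219/25 gives the monic gcd v²-49.

v²-49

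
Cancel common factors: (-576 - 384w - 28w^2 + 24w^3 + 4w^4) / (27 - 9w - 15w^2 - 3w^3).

Euclidean algorithm in ℚ[w]:
  4w^4 + 24w^3 - 28w^2 - 384w - 576 = (-(4/3)w - 4/3)(-3w^3 - 15w^2 - 9w + 27) + (-60w^2 - 360w - 540)
  -3w^3 - 15w^2 - 9w + 27 = ((1/20)w - 1/20)(-60w^2 - 360w - 540) + (0)
Last nonzero remainder: -60w^2 - 360w - 540. Dividing through by -60 gives the monic gcd w^2 + 6w + 9.
Cancel w^2 + 6w + 9 from numerator and denominator to get the reduced form.

(64 - 4w^2)/(-3 + 3w)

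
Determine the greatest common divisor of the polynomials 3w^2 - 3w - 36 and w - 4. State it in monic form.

Euclidean algorithm in ℚ[w]:
  3w^2 - 3w - 36 = (3w + 9)(w - 4) + (0)
The last nonzero remainder w - 4 is already monic.

w - 4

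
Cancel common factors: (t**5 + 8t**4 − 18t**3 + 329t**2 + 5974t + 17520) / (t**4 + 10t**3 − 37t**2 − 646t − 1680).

(t**3 − 3t**2 − 15t + 584)/(t**2 − t − 56)

By polynomial division,
  t**5 + 8t**4 − 18t**3 + 329t**2 + 5974t + 17520 = (t − 2)(t**4 + 10t**3 − 37t**2 − 646t − 1680) + (39t**3 + 901t**2 + 6362t + 14160)
  t**4 + 10t**3 − 37t**2 − 646t − 1680 = ((1/39)t − 511/1521)(39t**3 + 901t**2 + 6362t + 14160) + ((156016/1521)t**2 + (1716176/1521)t + 1560160/507)
  39t**3 + 901t**2 + 6362t + 14160 = ((59319/156016)t + 89739/19502)((156016/1521)t**2 + (1716176/1521)t + 1560160/507) + (0)
Last nonzero remainder: (156016/1521)t**2 + (1716176/1521)t + 1560160/507. Dividing through by 156016/1521 gives the monic gcd t**2 + 11t + 30.
Cancel t**2 + 11t + 30 from numerator and denominator to get the reduced form.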